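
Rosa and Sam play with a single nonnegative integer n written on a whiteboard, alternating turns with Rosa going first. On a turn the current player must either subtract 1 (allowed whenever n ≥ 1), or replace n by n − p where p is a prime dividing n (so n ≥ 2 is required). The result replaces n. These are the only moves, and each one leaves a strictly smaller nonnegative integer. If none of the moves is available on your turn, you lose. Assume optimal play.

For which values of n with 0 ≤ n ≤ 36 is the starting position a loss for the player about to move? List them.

Compute win/loss labels from the base case upward. A position with no move is L. Any other position is W if it can reach an L in one move, else L.
n=0: no move → L
n=1: can move to 0, which is L ⇒ W
n=2: can move to 0, which is L ⇒ W
n=3: can move to 0, which is L ⇒ W
n=4: moves to 2(W), 3(W); every one is W ⇒ L
n=5: can move to 0, which is L ⇒ W
n=6: can move to 4, which is L ⇒ W
n=7: can move to 0, which is L ⇒ W
n=8: moves to 6(W), 7(W); every one is W ⇒ L
n=9: can move to 8, which is L ⇒ W
n=10: can move to 8, which is L ⇒ W
n=11: can move to 0, which is L ⇒ W
n=12: moves to 9(W), 10(W), 11(W); every one is W ⇒ L
n=13: can move to 0, which is L ⇒ W
n=14: can move to 12, which is L ⇒ W
n=15: can move to 12, which is L ⇒ W
n=16: moves to 14(W), 15(W); every one is W ⇒ L
n=17: can move to 0, which is L ⇒ W
n=18: can move to 16, which is L ⇒ W
n=19: can move to 0, which is L ⇒ W
n=20: moves to 15(W), 18(W), 19(W); every one is W ⇒ L
n=21: can move to 20, which is L ⇒ W
n=22: can move to 20, which is L ⇒ W
n=23: can move to 0, which is L ⇒ W
n=24: moves to 21(W), 22(W), 23(W); every one is W ⇒ L
n=25: can move to 20, which is L ⇒ W
n=26: can move to 24, which is L ⇒ W
n=27: can move to 24, which is L ⇒ W
n=28: moves to 21(W), 26(W), 27(W); every one is W ⇒ L
n=29: can move to 0, which is L ⇒ W
n=30: can move to 28, which is L ⇒ W
n=31: can move to 0, which is L ⇒ W
n=32: moves to 30(W), 31(W); every one is W ⇒ L
n=33: can move to 32, which is L ⇒ W
n=34: can move to 32, which is L ⇒ W
n=35: can move to 28, which is L ⇒ W
n=36: moves to 33(W), 34(W), 35(W); every one is W ⇒ L
Reading off the rows marked L gives the requested list; there are 10 such values of n.

0, 4, 8, 12, 16, 20, 24, 28, 32, 36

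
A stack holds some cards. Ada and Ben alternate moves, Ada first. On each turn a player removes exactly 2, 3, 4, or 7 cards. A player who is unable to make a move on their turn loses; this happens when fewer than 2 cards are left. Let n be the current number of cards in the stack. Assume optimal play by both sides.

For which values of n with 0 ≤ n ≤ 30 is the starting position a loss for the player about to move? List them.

Work bottom-up. With no move the player to move loses. Otherwise the position is W if at least one move leads to an L position for the opponent, and L if every move leads to a W.
n=0: no move → L
n=1: no move → L
n=2: →0(L), so W
n=3: →1(L), so W
n=4: →1(L), so W
n=5: →1(L), so W
n=6: →4(W), 3(W), 2(W) — all W, so L
n=7: →0(L), so W
n=8: →6(L), so W
n=9: →6(L), so W
n=10: →6(L), so W
n=11: →9(W), 8(W), 7(W), 4(W) — all W, so L
n=12: →10(W), 9(W), 8(W), 5(W) — all W, so L
n=13: →11(L), so W
n=14: →12(L), so W
n=15: →12(L), so W
n=16: →12(L), so W
n=17: →15(W), 14(W), 13(W), 10(W) — all W, so L
n=18: →11(L), so W
n=19: →17(L), so W
n=20: →17(L), so W
n=21: →17(L), so W
n=22: →20(W), 19(W), 18(W), 15(W) — all W, so L
n=23: →21(W), 20(W), 19(W), 16(W) — all W, so L
n=24: →22(L), so W
n=25: →23(L), so W
n=26: →23(L), so W
n=27: →23(L), so W
n=28: →26(W), 25(W), 24(W), 21(W) — all W, so L
n=29: →22(L), so W
n=30: →28(L), so W
Reading off the rows marked L gives the requested list; there are 9 such values of n.

0, 1, 6, 11, 12, 17, 22, 23, 28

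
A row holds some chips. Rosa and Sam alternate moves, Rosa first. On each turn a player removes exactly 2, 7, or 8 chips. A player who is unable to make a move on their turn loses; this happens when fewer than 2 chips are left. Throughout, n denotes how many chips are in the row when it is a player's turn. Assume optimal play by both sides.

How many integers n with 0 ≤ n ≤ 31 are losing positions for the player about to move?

Compute win/loss labels from the base case upward. A position with no move is L. Any other position is W if it can reach an L in one move, else L.
n=0: no move → L
n=1: no move → L
n=2: can move to 0, which is L ⇒ W
n=3: can move to 1, which is L ⇒ W
n=4: the only move is to 2(W), a W ⇒ L
n=5: the only move is to 3(W), a W ⇒ L
n=6: can move to 4, which is L ⇒ W
n=7: can move to 5, which is L ⇒ W
n=8: can move to 1, which is L ⇒ W
n=9: can move to 1, which is L ⇒ W
n=10: moves to 8(W), 3(W), 2(W); every one is W ⇒ L
n=11: can move to 4, which is L ⇒ W
n=12: can move to 10, which is L ⇒ W
n=13: can move to 5, which is L ⇒ W
n=14: moves to 12(W), 7(W), 6(W); every one is W ⇒ L
n=15: moves to 13(W), 8(W), 7(W); every one is W ⇒ L
n=16: can move to 14, which is L ⇒ W
n=17: can move to 15, which is L ⇒ W
n=18: can move to 10, which is L ⇒ W
n=19: moves to 17(W), 12(W), 11(W); every one is W ⇒ L
n=20: moves to 18(W), 13(W), 12(W); every one is W ⇒ L
n=21: can move to 19, which is L ⇒ W
n=22: can move to 20, which is L ⇒ W
n=23: can move to 15, which is L ⇒ W
n=24: moves to 22(W), 17(W), 16(W); every one is W ⇒ L
n=25: moves to 23(W), 18(W), 17(W); every one is W ⇒ L
n=26: can move to 24, which is L ⇒ W
n=27: can move to 25, which is L ⇒ W
n=28: can move to 20, which is L ⇒ W
n=29: moves to 27(W), 22(W), 21(W); every one is W ⇒ L
n=30: moves to 28(W), 23(W), 22(W); every one is W ⇒ L
n=31: can move to 29, which is L ⇒ W
L entries with 0 ≤ n ≤ 31: n = 0, 1, 4, 5, 10, 14, 15, 19, 20, 24, 25, 29, 30; that makes 13.

13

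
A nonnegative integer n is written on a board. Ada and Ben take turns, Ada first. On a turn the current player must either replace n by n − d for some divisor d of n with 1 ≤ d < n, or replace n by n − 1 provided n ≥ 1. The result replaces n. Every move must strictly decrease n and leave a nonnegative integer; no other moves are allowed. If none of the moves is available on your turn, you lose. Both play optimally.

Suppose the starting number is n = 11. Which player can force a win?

Compute win/loss labels from the base case upward. A position with no move is L. Any other position is W if it can reach an L in one move, else L.
n=0: no move → L
n=1: can move to 0, which is L ⇒ W
n=2: the only move is to 1(W), a W ⇒ L
n=3: can move to 2, which is L ⇒ W
n=4: can move to 2, which is L ⇒ W
n=5: the only move is to 4(W), a W ⇒ L
n=6: can move to 5, which is L ⇒ W
n=7: the only move is to 6(W), a W ⇒ L
n=8: can move to 7, which is L ⇒ W
n=9: moves to 6(W), 8(W); every one is W ⇒ L
n=10: can move to 5, which is L ⇒ W
n=11: the only move is to 10(W), a W ⇒ L
Every move from 11 reaches a W position, so the mover loses.

Ben wins.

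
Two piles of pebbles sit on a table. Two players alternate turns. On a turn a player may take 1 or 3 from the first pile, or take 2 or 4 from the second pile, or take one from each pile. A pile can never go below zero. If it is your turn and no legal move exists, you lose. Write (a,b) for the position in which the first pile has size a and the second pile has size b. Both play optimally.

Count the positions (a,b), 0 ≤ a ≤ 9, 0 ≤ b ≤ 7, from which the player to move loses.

Positions with no move are L. A position that does have a move is losing for the player to move precisely when every available move leads to a winning position for the opponent. Fill in the labels:
Every move lowers a or b (never raises either), so fill the grid row by row in increasing a, and left to right within a row: each cell's successors are then already labelled.
      b=0  b=1  b=2  b=3  b=4  b=5  b=6  b=7
a=0:    L    L    W    W    W    W    L    L
a=1:    W    W    W    L    L    W    W    W
a=2:    L    L    W    W    W    W    L    L
a=3:    W    W    W    L    L    W    W    W
a=4:    L    L    W    W    W    W    L    L
a=5:    W    W    W    L    L    W    W    W
a=6:    L    L    W    W    W    W    L    L
a=7:    W    W    W    L    L    W    W    W
a=8:    L    L    W    W    W    W    L    L
a=9:    W    W    W    L    L    W    W    W
Cells with no legal move (terminal, hence L): (0,0), (0,1).
The remaining L cells, each justified by listing all of its moves:
(0,6): moves to (0,4)(W), (0,2)(W); every one is W ⇒ L
(0,7): moves to (0,5)(W), (0,3)(W); every one is W ⇒ L
(1,3): moves to (0,3)(W), (1,1)(W), (0,2)(W); every one is W ⇒ L
(1,4): moves to (0,4)(W), (1,2)(W), (1,0)(W), (0,3)(W); every one is W ⇒ L
(2,0): the only move is to (1,0)(W), a W ⇒ L
(2,1): moves to (1,1)(W), (1,0)(W); every one is W ⇒ L
(2,6): moves to (1,6)(W), (2,4)(W), (2,2)(W), (1,5)(W); every one is W ⇒ L
(2,7): moves to (1,7)(W), (2,5)(W), (2,3)(W), (1,6)(W); every one is W ⇒ L
(3,3): moves to (2,3)(W), (0,3)(W), (3,1)(W), (2,2)(W); every one is W ⇒ L
(3,4): moves to (2,4)(W), (0,4)(W), (3,2)(W), (3,0)(W), (2,3)(W); every one is W ⇒ L
(4,0): moves to (3,0)(W), (1,0)(W); every one is W ⇒ L
(4,1): moves to (3,1)(W), (1,1)(W), (3,0)(W); every one is W ⇒ L
(4,6): moves to (3,6)(W), (1,6)(W), (4,4)(W), (4,2)(W), (3,5)(W); every one is W ⇒ L
(4,7): moves to (3,7)(W), (1,7)(W), (4,5)(W), (4,3)(W), (3,6)(W); every one is W ⇒ L
(5,3): moves to (4,3)(W), (2,3)(W), (5,1)(W), (4,2)(W); every one is W ⇒ L
(5,4): moves to (4,4)(W), (2,4)(W), (5,2)(W), (5,0)(W), (4,3)(W); every one is W ⇒ L
(6,0): moves to (5,0)(W), (3,0)(W); every one is W ⇒ L
(6,1): moves to (5,1)(W), (3,1)(W), (5,0)(W); every one is W ⇒ L
(6,6): moves to (5,6)(W), (3,6)(W), (6,4)(W), (6,2)(W), (5,5)(W); every one is W ⇒ L
(6,7): moves to (5,7)(W), (3,7)(W), (6,5)(W), (6,3)(W), (5,6)(W); every one is W ⇒ L
(7,3): moves to (6,3)(W), (4,3)(W), (7,1)(W), (6,2)(W); every one is W ⇒ L
(7,4): moves to (6,4)(W), (4,4)(W), (7,2)(W), (7,0)(W), (6,3)(W); every one is W ⇒ L
(8,0): moves to (7,0)(W), (5,0)(W); every one is W ⇒ L
(8,1): moves to (7,1)(W), (5,1)(W), (7,0)(W); every one is W ⇒ L
(8,6): moves to (7,6)(W), (5,6)(W), (8,4)(W), (8,2)(W), (7,5)(W); every one is W ⇒ L
(8,7): moves to (7,7)(W), (5,7)(W), (8,5)(W), (8,3)(W), (7,6)(W); every one is W ⇒ L
(9,3): moves to (8,3)(W), (6,3)(W), (9,1)(W), (8,2)(W); every one is W ⇒ L
(9,4): moves to (8,4)(W), (6,4)(W), (9,2)(W), (9,0)(W), (8,3)(W); every one is W ⇒ L
Every other cell has at least one move into one of the L cells above, so it is W.
L cells per row: a=0: 4, a=1: 2, a=2: 4, a=3: 2, a=4: 4, a=5: 2, a=6: 4, a=7: 2, a=8: 4, a=9: 2; total 30.

30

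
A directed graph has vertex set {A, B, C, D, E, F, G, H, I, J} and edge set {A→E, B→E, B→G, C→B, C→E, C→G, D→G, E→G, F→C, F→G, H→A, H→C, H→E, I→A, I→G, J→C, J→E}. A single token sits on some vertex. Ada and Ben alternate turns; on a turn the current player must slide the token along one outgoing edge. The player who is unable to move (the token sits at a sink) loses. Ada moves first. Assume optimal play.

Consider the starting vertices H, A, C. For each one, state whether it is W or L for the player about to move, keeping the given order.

H: W, A: L, C: W

Positions with no move are L. A position that does have a move is losing for the player to move precisely when every available move leads to a winning position for the opponent. Fill in the labels:
Every edge goes from a vertex to one that appears earlier in the order G, D, E, B, A, I, C, F, H, J, so processing vertices in that order labels each vertex after all of its successors.
G: no outgoing edge → L
D: can move to G, which is L ⇒ W
E: can move to G, which is L ⇒ W
B: can move to G, which is L ⇒ W
A: the only move is to E(W), a W ⇒ L
I: can move to A, which is L ⇒ W
C: can move to G, which is L ⇒ W
F: can move to G, which is L ⇒ W
H: can move to A, which is L ⇒ W
J: moves to C(W), E(W); every one is W ⇒ L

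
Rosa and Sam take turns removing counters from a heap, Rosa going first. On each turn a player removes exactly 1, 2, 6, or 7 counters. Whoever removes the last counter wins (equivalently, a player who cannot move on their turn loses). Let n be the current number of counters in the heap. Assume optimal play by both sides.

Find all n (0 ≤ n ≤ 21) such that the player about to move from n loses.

0, 3, 8, 11, 16, 19

Work bottom-up. With no move the player to move loses. Otherwise the position is W if at least one move leads to an L position for the opponent, and L if every move leads to a W.
n=0: no move → L
n=1: W (go to 0, an L position)
n=2: W (go to 0, an L position)
n=3: L (options 2(W), 1(W) are all W)
n=4: W (go to 3, an L position)
n=5: W (go to 3, an L position)
n=6: W (go to 0, an L position)
n=7: W (go to 0, an L position)
n=8: L (options 7(W), 6(W), 2(W), 1(W) are all W)
n=9: W (go to 8, an L position)
n=10: W (go to 8, an L position)
n=11: L (options 10(W), 9(W), 5(W), 4(W) are all W)
n=12: W (go to 11, an L position)
n=13: W (go to 11, an L position)
n=14: W (go to 8, an L position)
n=15: W (go to 8, an L position)
n=16: L (options 15(W), 14(W), 10(W), 9(W) are all W)
n=17: W (go to 16, an L position)
n=18: W (go to 16, an L position)
n=19: L (options 18(W), 17(W), 13(W), 12(W) are all W)
n=20: W (go to 19, an L position)
n=21: W (go to 19, an L position)
Reading off the rows marked L gives the requested list; there are 6 such values of n.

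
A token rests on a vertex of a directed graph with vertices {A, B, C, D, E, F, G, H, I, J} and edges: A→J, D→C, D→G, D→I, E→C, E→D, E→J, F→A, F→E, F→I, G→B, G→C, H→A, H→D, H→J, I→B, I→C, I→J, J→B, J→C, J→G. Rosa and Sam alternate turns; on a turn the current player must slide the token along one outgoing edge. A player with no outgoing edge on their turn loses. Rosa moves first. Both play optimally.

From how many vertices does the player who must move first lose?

Use the standard recursion: the mover loses at a terminal position; elsewhere, the mover wins exactly when some move hands the opponent an L position.
Every edge goes from a vertex to one that appears earlier in the order B, C, G, J, I, A, D, E, H, F, so processing vertices in that order labels each vertex after all of its successors.
B: no outgoing edge → L
C: no outgoing edge → L
G: can move to C, which is L ⇒ W
J: can move to C, which is L ⇒ W
I: can move to C, which is L ⇒ W
A: the only move is to J(W), a W ⇒ L
D: can move to C, which is L ⇒ W
E: can move to C, which is L ⇒ W
H: can move to A, which is L ⇒ W
F: can move to A, which is L ⇒ W
The L vertices are A, B, C; that is 3 in all.

3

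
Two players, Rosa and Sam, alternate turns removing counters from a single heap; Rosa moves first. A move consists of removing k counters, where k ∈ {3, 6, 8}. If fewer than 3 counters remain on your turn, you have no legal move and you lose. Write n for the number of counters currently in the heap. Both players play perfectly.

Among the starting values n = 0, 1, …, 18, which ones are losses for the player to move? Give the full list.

0, 1, 2, 11, 12, 13

Use the standard recursion: the mover loses at a terminal position; elsewhere, the mover wins exactly when some move hands the opponent an L position.
n=0: no move → L
n=1: no move → L
n=2: no move → L
n=3: reaches L-position 0 → W
n=4: reaches L-position 1 → W
n=5: reaches L-position 2 → W
n=6: reaches L-position 0 → W
n=7: reaches L-position 1 → W
n=8: reaches L-position 2 → W
n=9: reaches L-position 1 → W
n=10: reaches L-position 2 → W
n=11: only reaches 8(W), 5(W), 3(W), all W → L
n=12: only reaches 9(W), 6(W), 4(W), all W → L
n=13: only reaches 10(W), 7(W), 5(W), all W → L
n=14: reaches L-position 11 → W
n=15: reaches L-position 12 → W
n=16: reaches L-position 13 → W
n=17: reaches L-position 11 → W
n=18: reaches L-position 12 → W
The losing starting values of n are exactly the entries labelled L in this table (6 of them).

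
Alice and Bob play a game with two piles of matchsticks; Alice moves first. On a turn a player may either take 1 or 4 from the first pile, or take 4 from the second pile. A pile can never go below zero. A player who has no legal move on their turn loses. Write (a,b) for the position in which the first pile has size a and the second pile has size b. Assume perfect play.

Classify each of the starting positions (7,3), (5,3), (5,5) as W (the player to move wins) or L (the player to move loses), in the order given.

Positions with no move are L. A position that does have a move is losing for the player to move precisely when every available move leads to a winning position for the opponent. Fill in the labels:
No move ever increases a pile, so every position that can arise here has a ≤ 7 and b ≤ 5; it is enough to label the cells with 0 ≤ a ≤ 7 and 0 ≤ b ≤ 5.
Every move lowers a or b (never raises either), so fill the grid row by row in increasing a, and left to right within a row: each cell's successors are then already labelled.
      b=0  b=1  b=2  b=3  b=4  b=5
a=0:    L    L    L    L    W    W
a=1:    W    W    W    W    L    L
a=2:    L    L    L    L    W    W
a=3:    W    W    W    W    L    L
a=4:    W    W    W    W    W    W
a=5:    L    L    L    L    W    W
a=6:    W    W    W    W    L    L
a=7:    L    L    L    L    W    W
Cells with no legal move (terminal, hence L): (0,0), (0,1), (0,2), (0,3).
The remaining L cells, each justified by listing all of its moves:
(1,4): only reaches (0,4)(W), (1,0)(W), all W → L
(1,5): only reaches (0,5)(W), (1,1)(W), all W → L
(2,0): only reaches (1,0)(W), which is W → L
(2,1): only reaches (1,1)(W), which is W → L
(2,2): only reaches (1,2)(W), which is W → L
(2,3): only reaches (1,3)(W), which is W → L
(3,4): only reaches (2,4)(W), (3,0)(W), all W → L
(3,5): only reaches (2,5)(W), (3,1)(W), all W → L
(5,0): only reaches (4,0)(W), (1,0)(W), all W → L
(5,1): only reaches (4,1)(W), (1,1)(W), all W → L
(5,2): only reaches (4,2)(W), (1,2)(W), all W → L
(5,3): only reaches (4,3)(W), (1,3)(W), all W → L
(6,4): only reaches (5,4)(W), (2,4)(W), (6,0)(W), all W → L
(6,5): only reaches (5,5)(W), (2,5)(W), (6,1)(W), all W → L
(7,0): only reaches (6,0)(W), (3,0)(W), all W → L
(7,1): only reaches (6,1)(W), (3,1)(W), all W → L
(7,2): only reaches (6,2)(W), (3,2)(W), all W → L
(7,3): only reaches (6,3)(W), (3,3)(W), all W → L
Every other cell has at least one move into one of the L cells above, so it is W.
(7,3): one of the L cells justified above, so L
(5,3): one of the L cells justified above, so L
(5,5): the move to (1,5) reaches an L cell, so W

(7,3): L, (5,3): L, (5,5): W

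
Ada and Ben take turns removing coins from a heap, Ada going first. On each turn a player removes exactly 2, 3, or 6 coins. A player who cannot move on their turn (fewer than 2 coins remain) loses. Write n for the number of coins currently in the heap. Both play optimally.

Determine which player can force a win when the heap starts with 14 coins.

Work bottom-up. With no move the player to move loses. Otherwise the position is W if at least one move leads to an L position for the opponent, and L if every move leads to a W.
n=0: no move → L
n=1: no move → L
n=2: can move to 0, which is L ⇒ W
n=3: can move to 1, which is L ⇒ W
n=4: can move to 1, which is L ⇒ W
n=5: moves to 3(W), 2(W); every one is W ⇒ L
n=6: can move to 0, which is L ⇒ W
n=7: can move to 5, which is L ⇒ W
n=8: can move to 5, which is L ⇒ W
n=9: moves to 7(W), 6(W), 3(W); every one is W ⇒ L
n=10: moves to 8(W), 7(W), 4(W); every one is W ⇒ L
n=11: can move to 9, which is L ⇒ W
n=12: can move to 10, which is L ⇒ W
n=13: can move to 10, which is L ⇒ W
n=14: moves to 12(W), 11(W), 8(W); every one is W ⇒ L
Every move from 14 reaches a W position, so the mover loses.

Ben wins.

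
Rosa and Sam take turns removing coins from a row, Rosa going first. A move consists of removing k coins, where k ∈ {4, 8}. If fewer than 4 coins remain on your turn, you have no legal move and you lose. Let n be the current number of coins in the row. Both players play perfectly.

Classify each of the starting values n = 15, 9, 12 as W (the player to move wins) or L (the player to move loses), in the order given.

Positions with no move are L. A position that does have a move is losing for the player to move precisely when every available move leads to a winning position for the opponent. Fill in the labels:
n=0: no move → L
n=1: no move → L
n=2: no move → L
n=3: no move → L
n=4: can move to 0, which is L ⇒ W
n=5: can move to 1, which is L ⇒ W
n=6: can move to 2, which is L ⇒ W
n=7: can move to 3, which is L ⇒ W
n=8: can move to 0, which is L ⇒ W
n=9: can move to 1, which is L ⇒ W
n=10: can move to 2, which is L ⇒ W
n=11: can move to 3, which is L ⇒ W
n=12: moves to 8(W), 4(W); every one is W ⇒ L
n=13: moves to 9(W), 5(W); every one is W ⇒ L
n=14: moves to 10(W), 6(W); every one is W ⇒ L
n=15: moves to 11(W), 7(W); every one is W ⇒ L

15: L, 9: W, 12: L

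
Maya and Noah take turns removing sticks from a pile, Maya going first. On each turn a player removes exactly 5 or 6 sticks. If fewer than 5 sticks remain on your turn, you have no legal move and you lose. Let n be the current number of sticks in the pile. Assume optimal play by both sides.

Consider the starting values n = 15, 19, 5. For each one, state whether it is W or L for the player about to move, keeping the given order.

15: L, 19: W, 5: W

Positions with no move are L. A position that does have a move is losing for the player to move precisely when every available move leads to a winning position for the opponent. Fill in the labels:
n=0: no move → L
n=1: no move → L
n=2: no move → L
n=3: no move → L
n=4: no move → L
n=5: →0(L), so W
n=6: →1(L), so W
n=7: →2(L), so W
n=8: →3(L), so W
n=9: →4(L), so W
n=10: →4(L), so W
n=11: →6(W), 5(W) — all W, so L
n=12: →7(W), 6(W) — all W, so L
n=13: →8(W), 7(W) — all W, so L
n=14: →9(W), 8(W) — all W, so L
n=15: →10(W), 9(W) — all W, so L
n=16: →11(L), so W
n=17: →12(L), so W
n=18: →13(L), so W
n=19: →14(L), so W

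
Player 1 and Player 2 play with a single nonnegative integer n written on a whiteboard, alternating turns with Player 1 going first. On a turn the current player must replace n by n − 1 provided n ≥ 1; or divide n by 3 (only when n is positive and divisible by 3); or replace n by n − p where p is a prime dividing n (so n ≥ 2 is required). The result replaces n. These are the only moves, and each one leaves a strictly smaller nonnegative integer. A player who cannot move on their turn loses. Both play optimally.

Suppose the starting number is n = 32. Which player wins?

Player 2 wins.

Work bottom-up. With no move the player to move loses. Otherwise the position is W if at least one move leads to an L position for the opponent, and L if every move leads to a W.
n=0: no move → L
n=1: W (go to 0, an L position)
n=2: W (go to 0, an L position)
n=3: W (go to 0, an L position)
n=4: L (options 2(W), 3(W) are all W)
n=5: W (go to 0, an L position)
n=6: W (go to 4, an L position)
n=7: W (go to 0, an L position)
n=8: L (options 6(W), 7(W) are all W)
n=9: W (go to 8, an L position)
n=10: W (go to 8, an L position)
n=11: W (go to 0, an L position)
n=12: W (go to 4, an L position)
n=13: W (go to 0, an L position)
n=14: L (options 7(W), 12(W), 13(W) are all W)
n=15: W (go to 14, an L position)
n=16: W (go to 14, an L position)
n=17: W (go to 0, an L position)
n=18: L (options 6(W), 15(W), 16(W), 17(W) are all W)
n=19: W (go to 0, an L position)
n=20: W (go to 18, an L position)
n=21: W (go to 14, an L position)
n=22: L (options 11(W), 20(W), 21(W) are all W)
n=23: W (go to 0, an L position)
n=24: W (go to 8, an L position)
n=25: L (options 20(W), 24(W) are all W)
n=26: W (go to 25, an L position)
n=27: L (options 9(W), 24(W), 26(W) are all W)
n=28: W (go to 27, an L position)
n=29: W (go to 0, an L position)
n=30: W (go to 25, an L position)
n=31: W (go to 0, an L position)
n=32: L (options 30(W), 31(W) are all W)
The starting position 32 is L: whatever Player 1 does, the opponent receives a W position.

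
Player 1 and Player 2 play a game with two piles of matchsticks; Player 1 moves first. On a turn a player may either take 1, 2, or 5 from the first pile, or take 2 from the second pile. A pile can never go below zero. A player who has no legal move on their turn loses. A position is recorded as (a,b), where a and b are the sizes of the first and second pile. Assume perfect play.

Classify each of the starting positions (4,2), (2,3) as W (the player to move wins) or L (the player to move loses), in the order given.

(4,2): L, (2,3): W

Build the W/L table. Terminal = L. A non-terminal position is W if it has a move to some L; otherwise it is L.
No move ever increases a pile, so every position that can arise here has a ≤ 4 and b ≤ 3; it is enough to label the cells with 0 ≤ a ≤ 4 and 0 ≤ b ≤ 3.
Every move lowers a or b (never raises either), so fill the grid row by row in increasing a, and left to right within a row: each cell's successors are then already labelled.
      b=0  b=1  b=2  b=3
a=0:    L    L    W    W
a=1:    W    W    L    L
a=2:    W    W    W    W
a=3:    L    L    W    W
a=4:    W    W    L    L
Cells with no legal move (terminal, hence L): (0,0), (0,1).
The remaining L cells, each justified by listing all of its moves:
(1,2): only reaches (0,2)(W), (1,0)(W), all W → L
(1,3): only reaches (0,3)(W), (1,1)(W), all W → L
(3,0): only reaches (2,0)(W), (1,0)(W), all W → L
(3,1): only reaches (2,1)(W), (1,1)(W), all W → L
(4,2): only reaches (3,2)(W), (2,2)(W), (4,0)(W), all W → L
(4,3): only reaches (3,3)(W), (2,3)(W), (4,1)(W), all W → L
Every other cell has at least one move into one of the L cells above, so it is W.
(4,2): one of the L cells justified above, so L
(2,3): the move to (1,3) reaches an L cell, so W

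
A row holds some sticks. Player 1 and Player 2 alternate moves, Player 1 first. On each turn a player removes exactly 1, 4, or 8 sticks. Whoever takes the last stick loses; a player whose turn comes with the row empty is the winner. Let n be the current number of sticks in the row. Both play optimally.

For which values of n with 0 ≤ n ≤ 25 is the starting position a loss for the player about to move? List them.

1, 3, 6, 8, 13, 15, 18, 20, 25

Work bottom-up. With no move the player to move wins. Otherwise the position is W if at least one move leads to an L position for the opponent, and L if every move leads to a W.
n=0: no move; the opponent has just taken the last stick and therefore loses → W
n=1: L (sole option 0(W) is W)
n=2: W (go to 1, an L position)
n=3: L (sole option 2(W) is W)
n=4: W (go to 3, an L position)
n=5: W (go to 1, an L position)
n=6: L (options 5(W), 2(W) are all W)
n=7: W (go to 6, an L position)
n=8: L (options 7(W), 4(W), 0(W) are all W)
n=9: W (go to 8, an L position)
n=10: W (go to 6, an L position)
n=11: W (go to 3, an L position)
n=12: W (go to 8, an L position)
n=13: L (options 12(W), 9(W), 5(W) are all W)
n=14: W (go to 13, an L position)
n=15: L (options 14(W), 11(W), 7(W) are all W)
n=16: W (go to 15, an L position)
n=17: W (go to 13, an L position)
n=18: L (options 17(W), 14(W), 10(W) are all W)
n=19: W (go to 18, an L position)
n=20: L (options 19(W), 16(W), 12(W) are all W)
n=21: W (go to 20, an L position)
n=22: W (go to 18, an L position)
n=23: W (go to 15, an L position)
n=24: W (go to 20, an L position)
n=25: L (options 24(W), 21(W), 17(W) are all W)
Reading off the rows marked L gives the requested list; there are 9 such values of n.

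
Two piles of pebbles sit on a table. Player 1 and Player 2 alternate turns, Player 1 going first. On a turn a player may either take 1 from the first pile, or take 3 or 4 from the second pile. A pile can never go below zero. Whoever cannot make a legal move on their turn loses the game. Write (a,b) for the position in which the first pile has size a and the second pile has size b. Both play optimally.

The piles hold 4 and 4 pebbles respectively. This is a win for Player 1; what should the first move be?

Label each position W (a win for the player to move) or L (a loss). A position with no legal move is L; any other position is W exactly when some move reaches an L, and L when every move reaches a W.
No move ever increases a pile, so every position that can arise here has a ≤ 4 and b ≤ 4; it is enough to label the cells with 0 ≤ a ≤ 4 and 0 ≤ b ≤ 4.
Every move lowers a or b (never raises either), so fill the grid row by row in increasing a, and left to right within a row: each cell's successors are then already labelled.
      b=0  b=1  b=2  b=3  b=4
a=0:    L    L    L    W    W
a=1:    W    W    W    L    L
a=2:    L    L    L    W    W
a=3:    W    W    W    L    L
a=4:    L    L    L    W    W
Cells with no legal move (terminal, hence L): (0,0), (0,1), (0,2).
The remaining L cells, each justified by listing all of its moves:
(1,3): L (options (0,3)(W), (1,0)(W) are all W)
(1,4): L (options (0,4)(W), (1,1)(W), (1,0)(W) are all W)
(2,0): L (sole option (1,0)(W) is W)
(2,1): L (sole option (1,1)(W) is W)
(2,2): L (sole option (1,2)(W) is W)
(3,3): L (options (2,3)(W), (3,0)(W) are all W)
(3,4): L (options (2,4)(W), (3,1)(W), (3,0)(W) are all W)
(4,0): L (sole option (3,0)(W) is W)
(4,1): L (sole option (3,1)(W) is W)
(4,2): L (sole option (3,2)(W) is W)
Every other cell has at least one move into one of the L cells above, so it is W.
From (4,4), the L positions reachable in one move are: (3,4), (4,1), (4,0). Any move reaching one of these is winning.

Move to (3,4).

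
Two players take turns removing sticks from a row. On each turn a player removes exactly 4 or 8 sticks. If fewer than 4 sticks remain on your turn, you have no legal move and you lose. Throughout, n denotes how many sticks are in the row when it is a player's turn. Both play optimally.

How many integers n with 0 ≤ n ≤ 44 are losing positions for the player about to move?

16

Classify positions by backward induction: terminal positions (no move available) are L. From any other position, the mover wins iff some move reaches an L.
n=0: no move → L
n=1: no move → L
n=2: no move → L
n=3: no move → L
n=4: reaches L-position 0 → W
n=5: reaches L-position 1 → W
n=6: reaches L-position 2 → W
n=7: reaches L-position 3 → W
n=8: reaches L-position 0 → W
n=9: reaches L-position 1 → W
n=10: reaches L-position 2 → W
n=11: reaches L-position 3 → W
n=12: only reaches 8(W), 4(W), all W → L
n=13: only reaches 9(W), 5(W), all W → L
n=14: only reaches 10(W), 6(W), all W → L
n=15: only reaches 11(W), 7(W), all W → L
n=16: reaches L-position 12 → W
n=17: reaches L-position 13 → W
n=18: reaches L-position 14 → W
n=19: reaches L-position 15 → W
n=20: reaches L-position 12 → W
n=21: reaches L-position 13 → W
n=22: reaches L-position 14 → W
n=23: reaches L-position 15 → W
n=24: only reaches 20(W), 16(W), all W → L
n=25: only reaches 21(W), 17(W), all W → L
n=26: only reaches 22(W), 18(W), all W → L
n=27: only reaches 23(W), 19(W), all W → L
n=28: reaches L-position 24 → W
n=29: reaches L-position 25 → W
n=30: reaches L-position 26 → W
n=31: reaches L-position 27 → W
n=32: reaches L-position 24 → W
n=33: reaches L-position 25 → W
n=34: reaches L-position 26 → W
n=35: reaches L-position 27 → W
n=36: only reaches 32(W), 28(W), all W → L
n=37: only reaches 33(W), 29(W), all W → L
n=38: only reaches 34(W), 30(W), all W → L
n=39: only reaches 35(W), 31(W), all W → L
n=40: reaches L-position 36 → W
n=41: reaches L-position 37 → W
n=42: reaches L-position 38 → W
n=43: reaches L-position 39 → W
n=44: reaches L-position 36 → W
L entries with 0 ≤ n ≤ 44: n = 0, 1, 2, 3, 12, 13, 14, 15, 24, 25, 26, 27, 36, 37, 38, 39; that makes 16.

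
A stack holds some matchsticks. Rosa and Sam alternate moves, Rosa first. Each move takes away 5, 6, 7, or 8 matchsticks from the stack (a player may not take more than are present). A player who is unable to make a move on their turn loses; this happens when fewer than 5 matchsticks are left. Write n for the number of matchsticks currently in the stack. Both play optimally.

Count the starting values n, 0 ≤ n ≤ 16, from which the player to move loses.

Classify positions by backward induction: terminal positions (no move available) are L. From any other position, the mover wins iff some move reaches an L.
n=0: no move → L
n=1: no move → L
n=2: no move → L
n=3: no move → L
n=4: no move → L
n=5: reaches L-position 0 → W
n=6: reaches L-position 1 → W
n=7: reaches L-position 2 → W
n=8: reaches L-position 3 → W
n=9: reaches L-position 4 → W
n=10: reaches L-position 4 → W
n=11: reaches L-position 4 → W
n=12: reaches L-position 4 → W
n=13: only reaches 8(W), 7(W), 6(W), 5(W), all W → L
n=14: only reaches 9(W), 8(W), 7(W), 6(W), all W → L
n=15: only reaches 10(W), 9(W), 8(W), 7(W), all W → L
n=16: only reaches 11(W), 10(W), 9(W), 8(W), all W → L
L entries with 0 ≤ n ≤ 16: n = 0, 1, 2, 3, 4, 13, 14, 15, 16; that makes 9.

9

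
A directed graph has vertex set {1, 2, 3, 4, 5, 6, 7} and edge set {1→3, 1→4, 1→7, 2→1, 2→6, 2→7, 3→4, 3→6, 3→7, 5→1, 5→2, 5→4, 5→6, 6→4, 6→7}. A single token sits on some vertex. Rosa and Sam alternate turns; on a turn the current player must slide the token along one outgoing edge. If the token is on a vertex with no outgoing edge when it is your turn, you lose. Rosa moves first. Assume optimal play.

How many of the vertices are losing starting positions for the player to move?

2

Label each position W (a win for the player to move) or L (a loss). A position with no legal move is L; any other position is W exactly when some move reaches an L, and L when every move reaches a W.
Every edge goes from a vertex to one that appears earlier in the order 7, 4, 6, 3, 1, 2, 5, so processing vertices in that order labels each vertex after all of its successors.
7: no outgoing edge → L
4: no outgoing edge → L
6: reaches L-position 4 → W
3: reaches L-position 4 → W
1: reaches L-position 4 → W
2: reaches L-position 7 → W
5: reaches L-position 4 → W
The L vertices are 4, 7; that is 2 in all.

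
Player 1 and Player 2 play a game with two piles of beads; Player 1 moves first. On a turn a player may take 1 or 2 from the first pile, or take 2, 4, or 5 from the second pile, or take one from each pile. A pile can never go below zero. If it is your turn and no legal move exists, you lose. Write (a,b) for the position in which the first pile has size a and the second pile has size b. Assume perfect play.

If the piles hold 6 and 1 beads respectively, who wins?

Player 2 wins.

Build the W/L table. Terminal = L. A non-terminal position is W if it has a move to some L; otherwise it is L.
No move ever increases a pile, so every position that can arise here has a ≤ 6 and b ≤ 1; it is enough to label the cells with 0 ≤ a ≤ 6 and 0 ≤ b ≤ 1.
Every move lowers a or b (never raises either), so fill the grid row by row in increasing a, and left to right within a row: each cell's successors are then already labelled.
      b=0  b=1
a=0:    L    L
a=1:    W    W
a=2:    W    W
a=3:    L    L
a=4:    W    W
a=5:    W    W
a=6:    L    L
Cells with no legal move (terminal, hence L): (0,0), (0,1).
The remaining L cells, each justified by listing all of its moves:
(3,0): →(2,0)(W), (1,0)(W) — all W, so L
(3,1): →(2,1)(W), (1,1)(W), (2,0)(W) — all W, so L
(6,0): →(5,0)(W), (4,0)(W) — all W, so L
(6,1): →(5,1)(W), (4,1)(W), (5,0)(W) — all W, so L
Every other cell has at least one move into one of the L cells above, so it is W.
Every move from (6,1) reaches a W position, so the mover loses.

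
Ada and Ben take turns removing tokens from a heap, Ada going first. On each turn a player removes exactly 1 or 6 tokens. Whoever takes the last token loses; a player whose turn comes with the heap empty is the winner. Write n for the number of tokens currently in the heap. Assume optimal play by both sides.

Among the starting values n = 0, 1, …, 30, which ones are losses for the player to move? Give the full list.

1, 3, 5, 8, 10, 12, 15, 17, 19, 22, 24, 26, 29

Build the W/L table. Terminal = W. A non-terminal position is W if it has a move to some L; otherwise it is L.
n=0: no move; the opponent has just taken the last token and therefore loses → W
n=1: →0(W) only, which is W, so L
n=2: →1(L), so W
n=3: →2(W) only, which is W, so L
n=4: →3(L), so W
n=5: →4(W) only, which is W, so L
n=6: →5(L), so W
n=7: →1(L), so W
n=8: →7(W), 2(W) — all W, so L
n=9: →8(L), so W
n=10: →9(W), 4(W) — all W, so L
n=11: →10(L), so W
n=12: →11(W), 6(W) — all W, so L
n=13: →12(L), so W
n=14: →8(L), so W
n=15: →14(W), 9(W) — all W, so L
n=16: →15(L), so W
n=17: →16(W), 11(W) — all W, so L
n=18: →17(L), so W
n=19: →18(W), 13(W) — all W, so L
n=20: →19(L), so W
n=21: →15(L), so W
n=22: →21(W), 16(W) — all W, so L
n=23: →22(L), so W
n=24: →23(W), 18(W) — all W, so L
n=25: →24(L), so W
n=26: →25(W), 20(W) — all W, so L
n=27: →26(L), so W
n=28: →22(L), so W
n=29: →28(W), 23(W) — all W, so L
n=30: →29(L), so W
Reading off the rows marked L gives the requested list; there are 13 such values of n.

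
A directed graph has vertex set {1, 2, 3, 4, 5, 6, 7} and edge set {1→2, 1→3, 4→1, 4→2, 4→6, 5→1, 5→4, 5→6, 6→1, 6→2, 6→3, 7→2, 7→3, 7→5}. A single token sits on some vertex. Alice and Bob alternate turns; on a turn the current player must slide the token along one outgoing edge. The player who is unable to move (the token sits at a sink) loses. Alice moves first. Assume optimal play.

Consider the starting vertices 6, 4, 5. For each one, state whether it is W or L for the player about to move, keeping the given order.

6: W, 4: W, 5: L

Positions with no move are L. A position that does have a move is losing for the player to move precisely when every available move leads to a winning position for the opponent. Fill in the labels:
Every edge goes from a vertex to one that appears earlier in the order 3, 2, 1, 6, 4, 5, 7, so processing vertices in that order labels each vertex after all of its successors.
3: no outgoing edge → L
2: no outgoing edge → L
1: can move to 2, which is L ⇒ W
6: can move to 2, which is L ⇒ W
4: can move to 2, which is L ⇒ W
5: moves to 4(W), 6(W), 1(W); every one is W ⇒ L
7: can move to 5, which is L ⇒ W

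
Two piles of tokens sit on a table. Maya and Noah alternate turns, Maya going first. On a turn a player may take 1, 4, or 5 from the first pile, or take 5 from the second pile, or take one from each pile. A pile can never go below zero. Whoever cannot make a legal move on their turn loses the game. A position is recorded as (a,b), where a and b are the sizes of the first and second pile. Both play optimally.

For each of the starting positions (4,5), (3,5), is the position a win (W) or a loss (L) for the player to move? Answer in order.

(4,5): L, (3,5): W

Positions with no move are L. A position that does have a move is losing for the player to move precisely when every available move leads to a winning position for the opponent. Fill in the labels:
No move ever increases a pile, so every position that can arise here has a ≤ 4 and b ≤ 5; it is enough to label the cells with 0 ≤ a ≤ 4 and 0 ≤ b ≤ 5.
Every move lowers a or b (never raises either), so fill the grid row by row in increasing a, and left to right within a row: each cell's successors are then already labelled.
      b=0  b=1  b=2  b=3  b=4  b=5
a=0:    L    L    L    L    L    W
a=1:    W    W    W    W    W    W
a=2:    L    L    L    L    L    W
a=3:    W    W    W    W    W    W
a=4:    W    W    W    W    W    L
Cells with no legal move (terminal, hence L): (0,0), (0,1), (0,2), (0,3), (0,4).
The remaining L cells, each justified by listing all of its moves:
(2,0): →(1,0)(W) only, which is W, so L
(2,1): →(1,1)(W), (1,0)(W) — all W, so L
(2,2): →(1,2)(W), (1,1)(W) — all W, so L
(2,3): →(1,3)(W), (1,2)(W) — all W, so L
(2,4): →(1,4)(W), (1,3)(W) — all W, so L
(4,5): →(3,5)(W), (0,5)(W), (4,0)(W), (3,4)(W) — all W, so L
Every other cell has at least one move into one of the L cells above, so it is W.
(4,5): one of the L cells justified above, so L
(3,5): the move to (2,4) reaches an L cell, so W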